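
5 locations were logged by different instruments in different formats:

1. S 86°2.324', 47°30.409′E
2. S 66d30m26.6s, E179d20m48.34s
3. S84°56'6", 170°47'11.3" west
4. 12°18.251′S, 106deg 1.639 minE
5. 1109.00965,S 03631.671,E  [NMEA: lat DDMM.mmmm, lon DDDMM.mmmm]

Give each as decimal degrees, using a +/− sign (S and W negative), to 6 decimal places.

1. -86.038733, 47.506817
2. -66.507389, 179.346761
3. -84.935000, -170.786472
4. -12.304183, 106.027317
5. -11.150161, 36.527850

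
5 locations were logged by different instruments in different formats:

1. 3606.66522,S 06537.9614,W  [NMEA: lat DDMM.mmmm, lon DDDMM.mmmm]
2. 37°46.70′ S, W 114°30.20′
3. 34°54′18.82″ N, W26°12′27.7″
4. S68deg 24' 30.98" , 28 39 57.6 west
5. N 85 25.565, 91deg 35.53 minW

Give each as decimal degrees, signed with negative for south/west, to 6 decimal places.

1. -36.111087, -65.632690
2. -37.778333, -114.503333
3. 34.905228, -26.207694
4. -68.408606, -28.666000
5. 85.426083, -91.592167

Point 1:
  Lat: split at 2 digits → 36° and 6.66522′; 36 + 6.66522/60 = 36.1110870
  hemisphere S, so the sign is −
  Longitude: degrees = first 3 digits = 65, minutes = 37.9614; 65 + 37.9614/60 = 65.6326900
  hemisphere W, so the sign is −
Point 2:
  Lat: 46.7′ = 0.778333°; total 37.7783333
  S → negative
  Longitude: 30.2′ = 0.503333°; total 114.5033333
  hemisphere W, so the sign is −
Point 3:
  φ: 34° + 54/60 + 18.82/3600 = 34 + 0.900000 + 0.005228 = 34.9052278
  N ⇒ keep positive
  Longitude: 26° + 12/60 + 27.7/3600 = 26 + 0.200000 + 0.007694 = 26.2076944
  W ⇒ negate
Point 4:
  φ: 24′ + 30.98″ = 24.51633′; 68 + 24.51633/60 = 68.4086056
  hemisphere S, so the sign is −
  Lon: 39′ + 57.6″ = 39.96000′; 28 + 39.96000/60 = 28.6660000
  W ⇒ negate
Point 5:
  Lat: 25.565′ = 0.426083°; total 85.4260833
  N ⇒ keep positive
  Lon: 91 + 35.53/60 = 91.5921667
  hemisphere W, so the sign is −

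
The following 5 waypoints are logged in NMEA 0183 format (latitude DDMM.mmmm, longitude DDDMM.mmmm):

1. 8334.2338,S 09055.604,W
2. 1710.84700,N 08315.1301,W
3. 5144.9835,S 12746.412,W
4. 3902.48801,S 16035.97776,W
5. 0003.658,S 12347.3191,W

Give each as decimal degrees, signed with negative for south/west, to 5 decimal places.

Point 1:
  Latitude: split at 2 digits → 83° and 34.2338′; 83 + 34.2338/60 = 83.570563
  S ⇒ negate
  Lon: split at 3 digits → 090° and 55.604′; 90 + 55.604/60 = 90.926733
  W → negative
Point 2:
  Lat: split at 2 digits → 17° and 10.847′; 17 + 10.847/60 = 17.180783
  N → positive
  Longitude: degrees = first 3 digits = 83, minutes = 15.1301; 83 + 15.1301/60 = 83.252168
  W ⇒ negate
Point 3:
  Latitude: degrees = first 2 digits = 51, minutes = 44.9835; 51 + 44.9835/60 = 51.749725
  hemisphere S, so the sign is −
  Longitude: split at 3 digits → 127° and 46.412′; 127 + 46.412/60 = 127.773533
  W → negative
Point 4:
  Lat: split at 2 digits → 39° and 2.48801′; 39 + 2.48801/60 = 39.041467
  S ⇒ negate
  Longitude: split at 3 digits → 160° and 35.97776′; 160 + 35.97776/60 = 160.599629
  W → negative
Point 5:
  φ: split at 2 digits → 00° and 3.658′; 0 + 3.658/60 = 0.060967
  S ⇒ negate
  λ: split at 3 digits → 123° and 47.3191′; 123 + 47.3191/60 = 123.788652
  hemisphere W, so the sign is −

1. -83.57056, -90.92673
2. 17.18078, -83.25217
3. -51.74973, -127.77353
4. -39.04147, -160.59963
5. -0.06097, -123.78865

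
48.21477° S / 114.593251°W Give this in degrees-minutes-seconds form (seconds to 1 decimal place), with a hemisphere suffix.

Lat: 0.214770 × 60 = 12.88620′ → 12′, remainder × 60 = 53.172″
λ: 0.593251 × 60 = 35.59506′ → 35′, remainder × 60 = 35.704″

48°12′53.2″ S, 114°35′35.7″ W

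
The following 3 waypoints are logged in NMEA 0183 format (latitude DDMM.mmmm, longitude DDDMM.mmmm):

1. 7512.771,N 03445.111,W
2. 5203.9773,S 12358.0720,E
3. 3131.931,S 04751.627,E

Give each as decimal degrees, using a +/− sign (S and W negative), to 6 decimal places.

1. 75.212850, -34.751850
2. -52.066288, 123.967867
3. -31.532183, 47.860450

Point 1:
  φ: degrees = first 2 digits = 75, minutes = 12.771; 75 + 12.771/60 = 75.2128500
  N → positive
  Longitude: degrees = first 3 digits = 34, minutes = 45.111; 34 + 45.111/60 = 34.7518500
  W ⇒ negate
Point 2:
  Lat: split at 2 digits → 52° and 3.9773′; 52 + 3.9773/60 = 52.0662883
  hemisphere S, so the sign is −
  λ: degrees = first 3 digits = 123, minutes = 58.072; 123 + 58.072/60 = 123.9678667
  E ⇒ keep positive
Point 3:
  Lat: degrees = first 2 digits = 31, minutes = 31.931; 31 + 31.931/60 = 31.5321833
  hemisphere S, so the sign is −
  λ: split at 3 digits → 047° and 51.627′; 47 + 51.627/60 = 47.8604500
  E → positive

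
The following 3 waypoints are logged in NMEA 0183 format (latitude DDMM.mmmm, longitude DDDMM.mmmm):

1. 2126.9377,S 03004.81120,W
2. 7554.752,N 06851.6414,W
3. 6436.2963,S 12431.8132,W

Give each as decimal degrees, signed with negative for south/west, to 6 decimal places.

1. -21.448962, -30.080187
2. 75.912533, -68.860690
3. -64.604938, -124.530220

Point 1:
  φ: degrees = first 2 digits = 21, minutes = 26.9377; 21 + 26.9377/60 = 21.4489617
  hemisphere S, so the sign is −
  Lon: degrees = first 3 digits = 30, minutes = 4.8112; 30 + 4.8112/60 = 30.0801867
  W ⇒ negate
Point 2:
  Latitude: split at 2 digits → 75° and 54.752′; 75 + 54.752/60 = 75.9125333
  N ⇒ keep positive
  Longitude: degrees = first 3 digits = 68, minutes = 51.6414; 68 + 51.6414/60 = 68.8606900
  hemisphere W, so the sign is −
Point 3:
  Lat: split at 2 digits → 64° and 36.2963′; 64 + 36.2963/60 = 64.6049383
  S ⇒ negate
  λ: split at 3 digits → 124° and 31.8132′; 124 + 31.8132/60 = 124.5302200
  W → negative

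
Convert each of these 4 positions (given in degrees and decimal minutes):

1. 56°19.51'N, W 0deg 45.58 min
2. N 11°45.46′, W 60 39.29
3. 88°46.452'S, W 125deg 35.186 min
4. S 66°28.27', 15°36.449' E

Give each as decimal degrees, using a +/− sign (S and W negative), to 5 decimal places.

Point 1:
  Lat: 56 + 19.51/60 = 56.325167
  N ⇒ keep positive
  Longitude: 45.58′ = 0.759667°; total 0.759667
  W → negative
Point 2:
  Latitude: 45.46′ = 0.757667°; total 11.757667
  N ⇒ keep positive
  Longitude: 60 + 39.29/60 = 60.654833
  W ⇒ negate
Point 3:
  Lat: 88 + 46.452/60 = 88.774200
  S → negative
  Longitude: 35.186′ = 0.586433°; total 125.586433
  hemisphere W, so the sign is −
Point 4:
  Lat: 28.27′ = 0.471167°; total 66.471167
  hemisphere S, so the sign is −
  Longitude: 15 + 36.449/60 = 15.607483
  E → positive

1. 56.32517, -0.75967
2. 11.75767, -60.65483
3. -88.77420, -125.58643
4. -66.47117, 15.60748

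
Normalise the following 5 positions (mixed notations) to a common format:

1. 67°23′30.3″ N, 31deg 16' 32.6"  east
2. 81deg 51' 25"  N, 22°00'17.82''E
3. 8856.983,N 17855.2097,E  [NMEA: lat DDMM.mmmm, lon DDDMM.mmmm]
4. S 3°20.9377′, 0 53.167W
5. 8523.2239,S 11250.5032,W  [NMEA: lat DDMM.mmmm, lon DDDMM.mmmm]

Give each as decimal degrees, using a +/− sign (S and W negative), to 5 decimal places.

Point 1:
  Lat: 23′ + 30.3″ = 23.50500′; 67 + 23.50500/60 = 67.391750
  N → positive
  Lon: 31° + 16/60 + 32.6/3600 = 31 + 0.266667 + 0.009056 = 31.275722
  E ⇒ keep positive
Point 2:
  Lat: 51′ + 25″ = 51.41667′; 81 + 51.41667/60 = 81.856944
  N → positive
  Longitude: 22 + 0/60 + 17.82/3600 = 22.004950
  E → positive
Point 3:
  φ: split at 2 digits → 88° and 56.983′; 88 + 56.983/60 = 88.949717
  N ⇒ keep positive
  λ: degrees = first 3 digits = 178, minutes = 55.2097; 178 + 55.2097/60 = 178.920162
  E → positive
Point 4:
  Latitude: 20.9377′ = 0.348962°; total 3.348962
  S → negative
  λ: 0 + 53.167/60 = 0.886117
  hemisphere W, so the sign is −
Point 5:
  Latitude: degrees = first 2 digits = 85, minutes = 23.2239; 85 + 23.2239/60 = 85.387065
  S → negative
  Longitude: split at 3 digits → 112° and 50.5032′; 112 + 50.5032/60 = 112.841720
  hemisphere W, so the sign is −

1. 67.39175, 31.27572
2. 81.85694, 22.00495
3. 88.94972, 178.92016
4. -3.34896, -0.88612
5. -85.38707, -112.84172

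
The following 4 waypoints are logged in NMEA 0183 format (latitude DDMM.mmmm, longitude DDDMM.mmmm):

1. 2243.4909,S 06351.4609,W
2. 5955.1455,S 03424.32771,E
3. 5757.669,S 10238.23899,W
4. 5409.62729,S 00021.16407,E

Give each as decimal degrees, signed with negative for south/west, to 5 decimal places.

Point 1:
  Latitude: degrees = first 2 digits = 22, minutes = 43.4909; 22 + 43.4909/60 = 22.724848
  S → negative
  Lon: degrees = first 3 digits = 63, minutes = 51.4609; 63 + 51.4609/60 = 63.857682
  W ⇒ negate
Point 2:
  Lat: split at 2 digits → 59° and 55.1455′; 59 + 55.1455/60 = 59.919092
  hemisphere S, so the sign is −
  λ: degrees = first 3 digits = 34, minutes = 24.32771; 34 + 24.32771/60 = 34.405462
  E ⇒ keep positive
Point 3:
  Latitude: degrees = first 2 digits = 57, minutes = 57.669; 57 + 57.669/60 = 57.961150
  S → negative
  Longitude: degrees = first 3 digits = 102, minutes = 38.23899; 102 + 38.23899/60 = 102.637317
  hemisphere W, so the sign is −
Point 4:
  Latitude: degrees = first 2 digits = 54, minutes = 9.62729; 54 + 9.62729/60 = 54.160455
  hemisphere S, so the sign is −
  Lon: split at 3 digits → 000° and 21.16407′; 0 + 21.16407/60 = 0.352735
  E → positive

1. -22.72485, -63.85768
2. -59.91909, 34.40546
3. -57.96115, -102.63732
4. -54.16045, 0.35273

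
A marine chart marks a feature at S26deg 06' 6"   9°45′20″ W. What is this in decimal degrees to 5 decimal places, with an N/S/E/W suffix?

Latitude: 26° + 6/60 + 6/3600 = 26 + 0.100000 + 0.001667 = 26.101667
Longitude: 9° + 45/60 + 20/3600 = 9 + 0.750000 + 0.005556 = 9.755556

26.10167° S, 9.75556° W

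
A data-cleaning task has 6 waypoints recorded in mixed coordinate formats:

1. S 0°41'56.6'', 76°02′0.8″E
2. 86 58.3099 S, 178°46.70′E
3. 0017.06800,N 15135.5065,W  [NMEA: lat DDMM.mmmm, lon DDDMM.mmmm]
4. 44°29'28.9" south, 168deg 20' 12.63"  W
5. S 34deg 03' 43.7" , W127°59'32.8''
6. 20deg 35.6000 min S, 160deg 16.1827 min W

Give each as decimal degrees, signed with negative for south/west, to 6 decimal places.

1. -0.699056, 76.033556
2. -86.971832, 178.778333
3. 0.284467, -151.591775
4. -44.491361, -168.336842
5. -34.062139, -127.992444
6. -20.593333, -160.269712

Point 1:
  φ: 0° + 41/60 + 56.6/3600 = 0 + 0.683333 + 0.015722 = 0.6990556
  S ⇒ negate
  Lon: 76° + 2/60 + 0.8/3600 = 76 + 0.033333 + 0.000222 = 76.0335556
  E ⇒ keep positive
Point 2:
  Latitude: 58.3099′ = 0.971832°; total 86.9718317
  S → negative
  Longitude: 178 + 46.7/60 = 178.7783333
  E ⇒ keep positive
Point 3:
  φ: degrees = first 2 digits = 0, minutes = 17.068; 0 + 17.068/60 = 0.2844667
  N → positive
  Lon: split at 3 digits → 151° and 35.5065′; 151 + 35.5065/60 = 151.5917750
  W → negative
Point 4:
  Lat: 44° + 29/60 + 28.9/3600 = 44 + 0.483333 + 0.008028 = 44.4913611
  S ⇒ negate
  Lon: 20′ + 12.63″ = 20.21050′; 168 + 20.21050/60 = 168.3368417
  W ⇒ negate
Point 5:
  Lat: 34 + 3/60 + 43.7/3600 = 34.0621389
  hemisphere S, so the sign is −
  Lon: 127 + 59/60 + 32.8/3600 = 127.9924444
  W → negative
Point 6:
  φ: 35.6′ = 0.593333°; total 20.5933333
  hemisphere S, so the sign is −
  Lon: 160 + 16.1827/60 = 160.2697117
  hemisphere W, so the sign is −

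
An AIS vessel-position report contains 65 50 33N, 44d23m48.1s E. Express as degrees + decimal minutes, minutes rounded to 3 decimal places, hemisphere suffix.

65° 50.550′ N, 44° 23.802′ E

Latitude: seconds/60 = 0.55000; minutes = 50 + 0.55000 = 50.55000
Lon: 23 + 48.1/60 = 23.80167′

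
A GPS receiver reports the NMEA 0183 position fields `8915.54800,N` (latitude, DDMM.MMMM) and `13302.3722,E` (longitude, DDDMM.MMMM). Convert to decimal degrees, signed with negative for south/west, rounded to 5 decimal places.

Lat: degrees = first 2 digits = 89, minutes = 15.548; 89 + 15.548/60 = 89.259133
N → positive
λ: degrees = first 3 digits = 133, minutes = 2.3722; 133 + 2.3722/60 = 133.039537
E ⇒ keep positive

89.25913, 133.03954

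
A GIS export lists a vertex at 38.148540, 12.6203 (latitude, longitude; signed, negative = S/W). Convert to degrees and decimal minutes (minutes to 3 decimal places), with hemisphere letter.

Latitude: 38° + 0.148540 × 60 = 38° 8.91240′
Longitude: minutes = (12.620300 − 12) × 60 = 37.21800

38° 8.912′ N, 12° 37.218′ E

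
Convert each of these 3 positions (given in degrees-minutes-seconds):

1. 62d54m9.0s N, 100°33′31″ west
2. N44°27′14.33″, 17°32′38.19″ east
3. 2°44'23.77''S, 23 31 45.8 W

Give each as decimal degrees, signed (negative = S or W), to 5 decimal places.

1. 62.90250, -100.55861
2. 44.45398, 17.54394
3. -2.73994, -23.52939

Point 1:
  Lat: 54′ + 9″ = 54.15000′; 62 + 54.15000/60 = 62.902500
  N ⇒ keep positive
  Lon: 100 + 33/60 + 31/3600 = 100.558611
  W → negative
Point 2:
  Lat: 44 + 27/60 + 14.33/3600 = 44.453981
  N ⇒ keep positive
  λ: 17 + 32/60 + 38.19/3600 = 17.543942
  E ⇒ keep positive
Point 3:
  Lat: 2 + 44/60 + 23.77/3600 = 2.739936
  hemisphere S, so the sign is −
  λ: 31′ + 45.8″ = 31.76333′; 23 + 31.76333/60 = 23.529389
  W ⇒ negate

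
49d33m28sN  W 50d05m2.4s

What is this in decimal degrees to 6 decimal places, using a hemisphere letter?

Latitude: 49 + 33/60 + 28/3600 = 49.5577778
λ: 50° + 5/60 + 2.4/3600 = 50 + 0.083333 + 0.000667 = 50.0840000

49.557778° N, 50.084000° W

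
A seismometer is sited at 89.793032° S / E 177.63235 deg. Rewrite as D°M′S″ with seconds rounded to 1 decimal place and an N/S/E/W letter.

89°47′34.9″ S, 177°37′56.5″ E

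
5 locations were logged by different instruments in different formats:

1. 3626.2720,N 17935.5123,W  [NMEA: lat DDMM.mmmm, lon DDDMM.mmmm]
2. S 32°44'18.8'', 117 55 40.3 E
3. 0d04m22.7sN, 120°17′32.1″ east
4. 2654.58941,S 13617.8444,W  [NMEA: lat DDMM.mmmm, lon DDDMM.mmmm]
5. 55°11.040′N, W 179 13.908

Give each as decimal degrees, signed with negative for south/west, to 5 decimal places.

1. 36.43787, -179.59187
2. -32.73856, 117.92786
3. 0.07297, 120.29225
4. -26.90982, -136.29741
5. 55.18400, -179.23180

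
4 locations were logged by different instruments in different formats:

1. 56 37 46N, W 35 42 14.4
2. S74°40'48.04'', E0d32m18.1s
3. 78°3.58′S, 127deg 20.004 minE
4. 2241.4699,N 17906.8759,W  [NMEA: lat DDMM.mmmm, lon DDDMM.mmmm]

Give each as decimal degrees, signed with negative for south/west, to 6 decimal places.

1. 56.629444, -35.704000
2. -74.680011, 0.538361
3. -78.059667, 127.333400
4. 22.691165, -179.114598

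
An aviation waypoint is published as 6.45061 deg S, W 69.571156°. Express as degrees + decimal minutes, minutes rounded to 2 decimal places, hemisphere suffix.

6° 27.04′ S, 69° 34.27′ W

φ: minutes = (6.450610 − 6) × 60 = 27.0366
Lon: 69° + 0.571156 × 60 = 69° 34.2694′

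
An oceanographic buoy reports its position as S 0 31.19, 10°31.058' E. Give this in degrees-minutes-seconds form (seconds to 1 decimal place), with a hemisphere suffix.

0°31′11.4″ S, 10°31′3.5″ E

Lat: 31.19000′ → 31′ and 0.19000 × 60 = 11.400″
λ: fractional minutes 0.05800 × 60 = 3.480″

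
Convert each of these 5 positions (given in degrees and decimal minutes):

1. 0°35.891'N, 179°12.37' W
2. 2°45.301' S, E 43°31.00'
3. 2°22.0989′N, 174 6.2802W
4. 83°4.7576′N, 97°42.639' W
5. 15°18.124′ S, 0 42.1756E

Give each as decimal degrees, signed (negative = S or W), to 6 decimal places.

Point 1:
  Lat: 35.891′ = 0.598183°; total 0.5981833
  N → positive
  Longitude: 179 + 12.37/60 = 179.2061667
  hemisphere W, so the sign is −
Point 2:
  Latitude: 2 + 45.301/60 = 2.7550167
  S ⇒ negate
  Longitude: 43 + 31/60 = 43.5166667
  E → positive
Point 3:
  Lat: 22.0989′ = 0.368315°; total 2.3683150
  N → positive
  Longitude: 174 + 6.2802/60 = 174.1046700
  hemisphere W, so the sign is −
Point 4:
  Latitude: 83 + 4.7576/60 = 83.0792933
  N ⇒ keep positive
  Lon: 97 + 42.639/60 = 97.7106500
  W → negative
Point 5:
  Latitude: 15 + 18.124/60 = 15.3020667
  S ⇒ negate
  λ: 0 + 42.1756/60 = 0.7029267
  E ⇒ keep positive

1. 0.598183, -179.206167
2. -2.755017, 43.516667
3. 2.368315, -174.104670
4. 83.079293, -97.710650
5. -15.302067, 0.702927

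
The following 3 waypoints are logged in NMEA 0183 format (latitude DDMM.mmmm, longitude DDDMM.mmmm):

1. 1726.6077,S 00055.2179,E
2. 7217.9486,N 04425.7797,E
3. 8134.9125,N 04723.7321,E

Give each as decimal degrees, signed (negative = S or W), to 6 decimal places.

1. -17.443462, 0.920298
2. 72.299143, 44.429662
3. 81.581875, 47.395535

Point 1:
  Lat: degrees = first 2 digits = 17, minutes = 26.6077; 17 + 26.6077/60 = 17.4434617
  S ⇒ negate
  Lon: split at 3 digits → 000° and 55.2179′; 0 + 55.2179/60 = 0.9202983
  E → positive
Point 2:
  Lat: degrees = first 2 digits = 72, minutes = 17.9486; 72 + 17.9486/60 = 72.2991433
  N ⇒ keep positive
  Lon: split at 3 digits → 044° and 25.7797′; 44 + 25.7797/60 = 44.4296617
  E ⇒ keep positive
Point 3:
  φ: split at 2 digits → 81° and 34.9125′; 81 + 34.9125/60 = 81.5818750
  N ⇒ keep positive
  λ: split at 3 digits → 047° and 23.7321′; 47 + 23.7321/60 = 47.3955350
  E ⇒ keep positive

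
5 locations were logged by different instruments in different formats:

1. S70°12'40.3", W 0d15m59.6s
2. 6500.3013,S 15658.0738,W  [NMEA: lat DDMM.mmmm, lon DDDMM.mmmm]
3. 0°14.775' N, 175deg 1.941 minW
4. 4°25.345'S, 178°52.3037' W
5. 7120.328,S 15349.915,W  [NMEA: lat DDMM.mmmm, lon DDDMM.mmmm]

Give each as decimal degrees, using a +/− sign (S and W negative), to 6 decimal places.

Point 1:
  Latitude: 70 + 12/60 + 40.3/3600 = 70.2111944
  S → negative
  Longitude: 15′ + 59.6″ = 15.99333′; 0 + 15.99333/60 = 0.2665556
  W → negative
Point 2:
  Latitude: degrees = first 2 digits = 65, minutes = 0.3013; 65 + 0.3013/60 = 65.0050217
  hemisphere S, so the sign is −
  λ: split at 3 digits → 156° and 58.0738′; 156 + 58.0738/60 = 156.9678967
  W ⇒ negate
Point 3:
  φ: 0 + 14.775/60 = 0.2462500
  N → positive
  λ: 1.941′ = 0.032350°; total 175.0323500
  hemisphere W, so the sign is −
Point 4:
  φ: 25.345′ = 0.422417°; total 4.4224167
  S → negative
  Longitude: 178 + 52.3037/60 = 178.8717283
  W ⇒ negate
Point 5:
  Latitude: split at 2 digits → 71° and 20.328′; 71 + 20.328/60 = 71.3388000
  S ⇒ negate
  λ: degrees = first 3 digits = 153, minutes = 49.915; 153 + 49.915/60 = 153.8319167
  W → negative

1. -70.211194, -0.266556
2. -65.005022, -156.967897
3. 0.246250, -175.032350
4. -4.422417, -178.871728
5. -71.338800, -153.831917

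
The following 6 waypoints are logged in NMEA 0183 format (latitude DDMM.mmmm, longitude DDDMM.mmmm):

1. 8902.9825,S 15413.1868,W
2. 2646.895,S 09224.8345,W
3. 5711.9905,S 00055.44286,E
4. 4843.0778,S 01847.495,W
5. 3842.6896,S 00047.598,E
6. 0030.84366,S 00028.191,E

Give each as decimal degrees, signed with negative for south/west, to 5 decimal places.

Point 1:
  Lat: split at 2 digits → 89° and 2.9825′; 89 + 2.9825/60 = 89.049708
  S → negative
  Lon: split at 3 digits → 154° and 13.1868′; 154 + 13.1868/60 = 154.219780
  W → negative
Point 2:
  Lat: degrees = first 2 digits = 26, minutes = 46.895; 26 + 46.895/60 = 26.781583
  hemisphere S, so the sign is −
  λ: split at 3 digits → 092° and 24.8345′; 92 + 24.8345/60 = 92.413908
  hemisphere W, so the sign is −
Point 3:
  Latitude: degrees = first 2 digits = 57, minutes = 11.9905; 57 + 11.9905/60 = 57.199842
  hemisphere S, so the sign is −
  Lon: degrees = first 3 digits = 0, minutes = 55.44286; 0 + 55.44286/60 = 0.924048
  E ⇒ keep positive
Point 4:
  φ: split at 2 digits → 48° and 43.0778′; 48 + 43.0778/60 = 48.717963
  S → negative
  Longitude: split at 3 digits → 018° and 47.495′; 18 + 47.495/60 = 18.791583
  W ⇒ negate
Point 5:
  φ: split at 2 digits → 38° and 42.6896′; 38 + 42.6896/60 = 38.711493
  hemisphere S, so the sign is −
  λ: degrees = first 3 digits = 0, minutes = 47.598; 0 + 47.598/60 = 0.793300
  E → positive
Point 6:
  Lat: split at 2 digits → 00° and 30.84366′; 0 + 30.84366/60 = 0.514061
  S → negative
  Lon: degrees = first 3 digits = 0, minutes = 28.191; 0 + 28.191/60 = 0.469850
  E → positive

1. -89.04971, -154.21978
2. -26.78158, -92.41391
3. -57.19984, 0.92405
4. -48.71796, -18.79158
5. -38.71149, 0.79330
6. -0.51406, 0.46985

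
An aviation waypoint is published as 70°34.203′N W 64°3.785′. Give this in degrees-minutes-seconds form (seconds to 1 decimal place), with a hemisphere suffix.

Latitude: 34.20300′ → 34′ and 0.20300 × 60 = 12.180″
Longitude: fractional minutes 0.78500 × 60 = 47.100″

70°34′12.2″ N, 64°03′47.1″ W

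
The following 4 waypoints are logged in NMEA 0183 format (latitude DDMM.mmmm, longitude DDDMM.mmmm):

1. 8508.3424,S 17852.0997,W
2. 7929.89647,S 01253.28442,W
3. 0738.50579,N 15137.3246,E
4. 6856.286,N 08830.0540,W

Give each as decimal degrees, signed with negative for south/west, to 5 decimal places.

1. -85.13904, -178.86833
2. -79.49827, -12.88807
3. 7.64176, 151.62208
4. 68.93810, -88.50090

Point 1:
  Latitude: degrees = first 2 digits = 85, minutes = 8.3424; 85 + 8.3424/60 = 85.139040
  S → negative
  Longitude: split at 3 digits → 178° and 52.0997′; 178 + 52.0997/60 = 178.868328
  W → negative
Point 2:
  Latitude: split at 2 digits → 79° and 29.89647′; 79 + 29.89647/60 = 79.498275
  S ⇒ negate
  Longitude: degrees = first 3 digits = 12, minutes = 53.28442; 12 + 53.28442/60 = 12.888074
  hemisphere W, so the sign is −
Point 3:
  φ: split at 2 digits → 07° and 38.50579′; 7 + 38.50579/60 = 7.641763
  N → positive
  Lon: degrees = first 3 digits = 151, minutes = 37.3246; 151 + 37.3246/60 = 151.622077
  E ⇒ keep positive
Point 4:
  φ: degrees = first 2 digits = 68, minutes = 56.286; 68 + 56.286/60 = 68.938100
  N → positive
  λ: split at 3 digits → 088° and 30.054′; 88 + 30.054/60 = 88.500900
  W ⇒ negate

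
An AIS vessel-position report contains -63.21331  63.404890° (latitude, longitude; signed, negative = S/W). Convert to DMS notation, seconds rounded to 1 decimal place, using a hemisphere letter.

63°12′47.9″ S, 63°24′17.6″ E

Latitude is negative → S; |value| = 63.213310
φ: 0.213310 × 60 = 12.79860′ → 12′, remainder × 60 = 47.916″
λ: whole degrees 63; 24.29340′ → 24′ and 17.604″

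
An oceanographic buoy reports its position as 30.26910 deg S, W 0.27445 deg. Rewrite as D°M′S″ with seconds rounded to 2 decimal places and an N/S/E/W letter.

30°16′8.76″ S, 0°16′28.02″ W

φ: 0.269100 × 60 = 16.14600′ → 16′, remainder × 60 = 8.7600″
λ: 0.274450° → 16.46700′; 0.46700 × 60 = 28.0200″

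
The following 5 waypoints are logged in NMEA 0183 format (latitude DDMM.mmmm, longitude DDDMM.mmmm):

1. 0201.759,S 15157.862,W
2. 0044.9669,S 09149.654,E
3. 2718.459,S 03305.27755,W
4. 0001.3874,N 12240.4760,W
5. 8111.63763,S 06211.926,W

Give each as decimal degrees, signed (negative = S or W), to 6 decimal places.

1. -2.029317, -151.964367
2. -0.749448, 91.827567
3. -27.307650, -33.087959
4. 0.023123, -122.674600
5. -81.193961, -62.198767

Point 1:
  Latitude: degrees = first 2 digits = 2, minutes = 1.759; 2 + 1.759/60 = 2.0293167
  hemisphere S, so the sign is −
  λ: degrees = first 3 digits = 151, minutes = 57.862; 151 + 57.862/60 = 151.9643667
  W ⇒ negate
Point 2:
  Lat: split at 2 digits → 00° and 44.9669′; 0 + 44.9669/60 = 0.7494483
  hemisphere S, so the sign is −
  Longitude: split at 3 digits → 091° and 49.654′; 91 + 49.654/60 = 91.8275667
  E → positive
Point 3:
  φ: split at 2 digits → 27° and 18.459′; 27 + 18.459/60 = 27.3076500
  hemisphere S, so the sign is −
  λ: split at 3 digits → 033° and 5.27755′; 33 + 5.27755/60 = 33.0879592
  W → negative
Point 4:
  Lat: degrees = first 2 digits = 0, minutes = 1.3874; 0 + 1.3874/60 = 0.0231233
  N → positive
  Lon: split at 3 digits → 122° and 40.476′; 122 + 40.476/60 = 122.6746000
  W ⇒ negate
Point 5:
  Latitude: split at 2 digits → 81° and 11.63763′; 81 + 11.63763/60 = 81.1939605
  S ⇒ negate
  Lon: degrees = first 3 digits = 62, minutes = 11.926; 62 + 11.926/60 = 62.1987667
  W → negative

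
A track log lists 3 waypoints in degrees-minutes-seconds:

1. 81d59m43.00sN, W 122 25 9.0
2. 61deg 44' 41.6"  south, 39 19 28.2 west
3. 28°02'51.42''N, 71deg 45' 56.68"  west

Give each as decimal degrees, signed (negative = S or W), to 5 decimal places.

Point 1:
  Lat: 59′ + 43″ = 59.71667′; 81 + 59.71667/60 = 81.995278
  N → positive
  Lon: 122° + 25/60 + 9/3600 = 122 + 0.416667 + 0.002500 = 122.419167
  W ⇒ negate
Point 2:
  φ: 44′ + 41.6″ = 44.69333′; 61 + 44.69333/60 = 61.744889
  S ⇒ negate
  λ: 39 + 19/60 + 28.2/3600 = 39.324500
  hemisphere W, so the sign is −
Point 3:
  Latitude: 2′ + 51.42″ = 2.85700′; 28 + 2.85700/60 = 28.047617
  N ⇒ keep positive
  λ: 45′ + 56.68″ = 45.94467′; 71 + 45.94467/60 = 71.765744
  W → negative

1. 81.99528, -122.41917
2. -61.74489, -39.32450
3. 28.04762, -71.76574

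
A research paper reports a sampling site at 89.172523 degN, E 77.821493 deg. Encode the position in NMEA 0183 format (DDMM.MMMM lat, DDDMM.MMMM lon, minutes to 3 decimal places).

8910.351,N / 07749.290,E

φ: 89° + 0.172523 × 60 = 89° 10.35138′
Longitude: fractional part 0.821493 → 49.28958 minutes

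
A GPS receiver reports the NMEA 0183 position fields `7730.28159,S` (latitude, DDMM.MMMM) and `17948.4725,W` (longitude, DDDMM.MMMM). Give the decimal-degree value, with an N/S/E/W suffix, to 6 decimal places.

77.504693° S, 179.807875° W

φ: degrees = first 2 digits = 77, minutes = 30.28159; 77 + 30.28159/60 = 77.5046932
Longitude: split at 3 digits → 179° and 48.4725′; 179 + 48.4725/60 = 179.8078750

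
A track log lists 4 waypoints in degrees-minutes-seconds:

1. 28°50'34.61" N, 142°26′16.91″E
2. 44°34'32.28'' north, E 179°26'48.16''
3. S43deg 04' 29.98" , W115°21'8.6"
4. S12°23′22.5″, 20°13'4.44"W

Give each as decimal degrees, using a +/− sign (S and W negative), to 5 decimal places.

1. 28.84295, 142.43803
2. 44.57563, 179.44671
3. -43.07499, -115.35239
4. -12.38958, -20.21790

Point 1:
  φ: 50′ + 34.61″ = 50.57683′; 28 + 50.57683/60 = 28.842947
  N ⇒ keep positive
  λ: 142 + 26/60 + 16.91/3600 = 142.438031
  E ⇒ keep positive
Point 2:
  Latitude: 34′ + 32.28″ = 34.53800′; 44 + 34.53800/60 = 44.575633
  N ⇒ keep positive
  λ: 179° + 26/60 + 48.16/3600 = 179 + 0.433333 + 0.013378 = 179.446711
  E ⇒ keep positive
Point 3:
  Lat: 43 + 4/60 + 29.98/3600 = 43.074994
  S → negative
  Longitude: 115° + 21/60 + 8.6/3600 = 115 + 0.350000 + 0.002389 = 115.352389
  W → negative
Point 4:
  φ: 23′ + 22.5″ = 23.37500′; 12 + 23.37500/60 = 12.389583
  hemisphere S, so the sign is −
  Lon: 20 + 13/60 + 4.44/3600 = 20.217900
  hemisphere W, so the sign is −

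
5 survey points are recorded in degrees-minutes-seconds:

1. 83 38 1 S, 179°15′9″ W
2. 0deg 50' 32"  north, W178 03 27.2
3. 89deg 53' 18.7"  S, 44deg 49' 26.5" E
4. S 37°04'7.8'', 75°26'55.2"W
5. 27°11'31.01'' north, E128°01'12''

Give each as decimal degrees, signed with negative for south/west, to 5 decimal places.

1. -83.63361, -179.25250
2. 0.84222, -178.05756
3. -89.88853, 44.82403
4. -37.06883, -75.44867
5. 27.19195, 128.02000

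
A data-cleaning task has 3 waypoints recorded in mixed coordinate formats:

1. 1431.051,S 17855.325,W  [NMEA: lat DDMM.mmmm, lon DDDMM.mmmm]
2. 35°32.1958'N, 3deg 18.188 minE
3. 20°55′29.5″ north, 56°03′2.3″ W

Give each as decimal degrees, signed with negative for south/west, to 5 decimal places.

1. -14.51752, -178.92208
2. 35.53660, 3.30313
3. 20.92486, -56.05064

Point 1:
  Lat: degrees = first 2 digits = 14, minutes = 31.051; 14 + 31.051/60 = 14.517517
  hemisphere S, so the sign is −
  λ: degrees = first 3 digits = 178, minutes = 55.325; 178 + 55.325/60 = 178.922083
  hemisphere W, so the sign is −
Point 2:
  φ: 35 + 32.1958/60 = 35.536597
  N ⇒ keep positive
  Longitude: 18.188′ = 0.303133°; total 3.303133
  E ⇒ keep positive
Point 3:
  φ: 20° + 55/60 + 29.5/3600 = 20 + 0.916667 + 0.008194 = 20.924861
  N → positive
  Lon: 56° + 3/60 + 2.3/3600 = 56 + 0.050000 + 0.000639 = 56.050639
  W ⇒ negate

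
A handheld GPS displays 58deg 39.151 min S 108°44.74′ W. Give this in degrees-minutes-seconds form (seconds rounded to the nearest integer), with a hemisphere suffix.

58°39′9″ S, 108°44′44″ W

Lat: fractional minutes 0.15100 × 60 = 9.06″
Lon: 44.74000′ → 44′ and 0.74000 × 60 = 44.40″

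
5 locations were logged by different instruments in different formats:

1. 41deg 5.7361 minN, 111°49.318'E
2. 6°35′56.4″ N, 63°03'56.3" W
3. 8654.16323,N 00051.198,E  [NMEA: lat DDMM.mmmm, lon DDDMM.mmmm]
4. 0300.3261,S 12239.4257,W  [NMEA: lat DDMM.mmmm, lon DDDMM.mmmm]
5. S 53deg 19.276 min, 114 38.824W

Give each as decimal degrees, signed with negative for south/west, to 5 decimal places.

Point 1:
  φ: 41 + 5.7361/60 = 41.095602
  N → positive
  Lon: 111 + 49.318/60 = 111.821967
  E ⇒ keep positive
Point 2:
  Latitude: 6° + 35/60 + 56.4/3600 = 6 + 0.583333 + 0.015667 = 6.599000
  N ⇒ keep positive
  Lon: 63° + 3/60 + 56.3/3600 = 63 + 0.050000 + 0.015639 = 63.065639
  hemisphere W, so the sign is −
Point 3:
  φ: degrees = first 2 digits = 86, minutes = 54.16323; 86 + 54.16323/60 = 86.902721
  N → positive
  Longitude: degrees = first 3 digits = 0, minutes = 51.198; 0 + 51.198/60 = 0.853300
  E → positive
Point 4:
  Latitude: split at 2 digits → 03° and 0.3261′; 3 + 0.3261/60 = 3.005435
  S ⇒ negate
  λ: degrees = first 3 digits = 122, minutes = 39.4257; 122 + 39.4257/60 = 122.657095
  W ⇒ negate
Point 5:
  φ: 53 + 19.276/60 = 53.321267
  S ⇒ negate
  λ: 114 + 38.824/60 = 114.647067
  W ⇒ negate

1. 41.09560, 111.82197
2. 6.59900, -63.06564
3. 86.90272, 0.85330
4. -3.00544, -122.65710
5. -53.32127, -114.64707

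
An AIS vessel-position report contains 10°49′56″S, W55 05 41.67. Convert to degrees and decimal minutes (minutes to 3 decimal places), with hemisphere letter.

10° 49.933′ S, 55° 5.695′ W

Lat: 49 + 56/60 = 49.93333′
λ: seconds/60 = 0.69450; minutes = 5 + 0.69450 = 5.69450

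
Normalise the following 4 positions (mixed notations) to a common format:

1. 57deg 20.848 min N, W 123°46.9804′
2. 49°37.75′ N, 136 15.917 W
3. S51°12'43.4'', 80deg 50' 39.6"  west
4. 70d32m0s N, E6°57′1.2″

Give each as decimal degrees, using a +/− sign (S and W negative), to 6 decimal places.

Point 1:
  Lat: 20.848′ = 0.347467°; total 57.3474667
  N ⇒ keep positive
  Longitude: 123 + 46.9804/60 = 123.7830067
  W ⇒ negate
Point 2:
  φ: 37.75′ = 0.629167°; total 49.6291667
  N → positive
  Longitude: 15.917′ = 0.265283°; total 136.2652833
  hemisphere W, so the sign is −
Point 3:
  Lat: 51° + 12/60 + 43.4/3600 = 51 + 0.200000 + 0.012056 = 51.2120556
  S → negative
  λ: 50′ + 39.6″ = 50.66000′; 80 + 50.66000/60 = 80.8443333
  W ⇒ negate
Point 4:
  φ: 70 + 32/60 + 0/3600 = 70.5333333
  N ⇒ keep positive
  Lon: 6° + 57/60 + 1.2/3600 = 6 + 0.950000 + 0.000333 = 6.9503333
  E → positive

1. 57.347467, -123.783007
2. 49.629167, -136.265283
3. -51.212056, -80.844333
4. 70.533333, 6.950333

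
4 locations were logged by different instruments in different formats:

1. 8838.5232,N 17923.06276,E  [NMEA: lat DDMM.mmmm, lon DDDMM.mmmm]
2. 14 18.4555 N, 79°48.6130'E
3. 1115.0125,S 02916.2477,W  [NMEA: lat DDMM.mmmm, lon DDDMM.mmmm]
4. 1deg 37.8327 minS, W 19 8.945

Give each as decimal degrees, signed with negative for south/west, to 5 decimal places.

1. 88.64205, 179.38438
2. 14.30759, 79.81022
3. -11.25021, -29.27080
4. -1.63055, -19.14908

Point 1:
  Latitude: degrees = first 2 digits = 88, minutes = 38.5232; 88 + 38.5232/60 = 88.642053
  N ⇒ keep positive
  λ: degrees = first 3 digits = 179, minutes = 23.06276; 179 + 23.06276/60 = 179.384379
  E → positive
Point 2:
  φ: 18.4555′ = 0.307592°; total 14.307592
  N ⇒ keep positive
  Longitude: 48.613′ = 0.810217°; total 79.810217
  E ⇒ keep positive
Point 3:
  Lat: split at 2 digits → 11° and 15.0125′; 11 + 15.0125/60 = 11.250208
  S ⇒ negate
  λ: degrees = first 3 digits = 29, minutes = 16.2477; 29 + 16.2477/60 = 29.270795
  hemisphere W, so the sign is −
Point 4:
  Latitude: 1 + 37.8327/60 = 1.630545
  S → negative
  λ: 8.945′ = 0.149083°; total 19.149083
  W → negative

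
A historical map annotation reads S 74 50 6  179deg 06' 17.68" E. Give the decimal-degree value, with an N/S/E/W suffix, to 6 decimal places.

Lat: 74 + 50/60 + 6/3600 = 74.8350000
λ: 179° + 6/60 + 17.68/3600 = 179 + 0.100000 + 0.004911 = 179.1049111

74.835000° S, 179.104911° E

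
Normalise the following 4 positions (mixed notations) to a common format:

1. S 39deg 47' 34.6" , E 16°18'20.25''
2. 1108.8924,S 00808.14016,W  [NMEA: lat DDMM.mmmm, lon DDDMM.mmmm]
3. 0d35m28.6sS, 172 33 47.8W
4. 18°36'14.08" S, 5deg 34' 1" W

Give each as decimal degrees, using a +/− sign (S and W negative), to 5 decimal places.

1. -39.79294, 16.30563
2. -11.14821, -8.13567
3. -0.59128, -172.56328
4. -18.60391, -5.56694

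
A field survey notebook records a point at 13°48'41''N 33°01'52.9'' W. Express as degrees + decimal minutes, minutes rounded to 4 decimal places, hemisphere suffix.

13° 48.6833′ N, 33° 1.8817′ W

φ: seconds/60 = 0.68333; minutes = 48 + 0.68333 = 48.683333
Lon: seconds/60 = 0.88167; minutes = 1 + 0.88167 = 1.881667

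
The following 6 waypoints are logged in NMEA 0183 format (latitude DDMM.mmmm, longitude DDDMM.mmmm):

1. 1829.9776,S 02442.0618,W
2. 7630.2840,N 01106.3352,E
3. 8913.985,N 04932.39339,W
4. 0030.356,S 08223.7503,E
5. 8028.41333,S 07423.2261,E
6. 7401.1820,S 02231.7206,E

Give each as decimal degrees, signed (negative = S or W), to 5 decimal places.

Point 1:
  Lat: split at 2 digits → 18° and 29.9776′; 18 + 29.9776/60 = 18.499627
  S → negative
  Longitude: degrees = first 3 digits = 24, minutes = 42.0618; 24 + 42.0618/60 = 24.701030
  hemisphere W, so the sign is −
Point 2:
  φ: split at 2 digits → 76° and 30.284′; 76 + 30.284/60 = 76.504733
  N → positive
  Lon: split at 3 digits → 011° and 6.3352′; 11 + 6.3352/60 = 11.105587
  E → positive
Point 3:
  Lat: split at 2 digits → 89° and 13.985′; 89 + 13.985/60 = 89.233083
  N → positive
  Lon: split at 3 digits → 049° and 32.39339′; 49 + 32.39339/60 = 49.539890
  W → negative
Point 4:
  Latitude: split at 2 digits → 00° and 30.356′; 0 + 30.356/60 = 0.505933
  S ⇒ negate
  λ: degrees = first 3 digits = 82, minutes = 23.7503; 82 + 23.7503/60 = 82.395838
  E ⇒ keep positive
Point 5:
  Lat: split at 2 digits → 80° and 28.41333′; 80 + 28.41333/60 = 80.473556
  S ⇒ negate
  Longitude: split at 3 digits → 074° and 23.2261′; 74 + 23.2261/60 = 74.387102
  E → positive
Point 6:
  Latitude: degrees = first 2 digits = 74, minutes = 1.182; 74 + 1.182/60 = 74.019700
  hemisphere S, so the sign is −
  Lon: degrees = first 3 digits = 22, minutes = 31.7206; 22 + 31.7206/60 = 22.528677
  E → positive

1. -18.49963, -24.70103
2. 76.50473, 11.10559
3. 89.23308, -49.53989
4. -0.50593, 82.39584
5. -80.47356, 74.38710
6. -74.01970, 22.52868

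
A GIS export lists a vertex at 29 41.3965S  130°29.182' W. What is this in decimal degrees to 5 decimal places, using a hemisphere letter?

φ: 29 + 41.3965/60 = 29.689942
Lon: 29.182′ = 0.486367°; total 130.486367

29.68994° S, 130.48637° W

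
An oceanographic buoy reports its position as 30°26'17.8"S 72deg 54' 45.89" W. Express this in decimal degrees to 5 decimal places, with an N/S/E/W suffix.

30.43828° S, 72.91275° W

Lat: 30 + 26/60 + 17.8/3600 = 30.438278
Longitude: 72 + 54/60 + 45.89/3600 = 72.912747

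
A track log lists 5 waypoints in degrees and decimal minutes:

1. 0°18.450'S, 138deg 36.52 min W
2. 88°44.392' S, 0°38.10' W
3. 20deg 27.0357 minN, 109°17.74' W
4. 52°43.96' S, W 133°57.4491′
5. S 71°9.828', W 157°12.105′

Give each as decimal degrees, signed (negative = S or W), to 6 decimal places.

Point 1:
  Latitude: 0 + 18.45/60 = 0.3075000
  S ⇒ negate
  λ: 36.52′ = 0.608667°; total 138.6086667
  hemisphere W, so the sign is −
Point 2:
  Lat: 88 + 44.392/60 = 88.7398667
  S ⇒ negate
  Longitude: 38.1′ = 0.635000°; total 0.6350000
  hemisphere W, so the sign is −
Point 3:
  Lat: 20 + 27.0357/60 = 20.4505950
  N ⇒ keep positive
  Longitude: 17.74′ = 0.295667°; total 109.2956667
  hemisphere W, so the sign is −
Point 4:
  φ: 52 + 43.96/60 = 52.7326667
  S → negative
  Longitude: 57.4491′ = 0.957485°; total 133.9574850
  W ⇒ negate
Point 5:
  Lat: 71 + 9.828/60 = 71.1638000
  S ⇒ negate
  Longitude: 157 + 12.105/60 = 157.2017500
  W ⇒ negate

1. -0.307500, -138.608667
2. -88.739867, -0.635000
3. 20.450595, -109.295667
4. -52.732667, -133.957485
5. -71.163800, -157.201750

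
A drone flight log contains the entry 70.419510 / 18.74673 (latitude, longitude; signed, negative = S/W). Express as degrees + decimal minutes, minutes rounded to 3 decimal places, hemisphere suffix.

φ: minutes = (70.419510 − 70) × 60 = 25.17060
λ: fractional part 0.746730 → 44.80380 minutes

70° 25.171′ N, 18° 44.804′ E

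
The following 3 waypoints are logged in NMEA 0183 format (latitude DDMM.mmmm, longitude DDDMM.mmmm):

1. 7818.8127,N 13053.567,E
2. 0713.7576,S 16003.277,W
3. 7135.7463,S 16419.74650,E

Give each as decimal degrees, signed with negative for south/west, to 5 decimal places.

Point 1:
  Latitude: split at 2 digits → 78° and 18.8127′; 78 + 18.8127/60 = 78.313545
  N ⇒ keep positive
  λ: split at 3 digits → 130° and 53.567′; 130 + 53.567/60 = 130.892783
  E → positive
Point 2:
  Latitude: degrees = first 2 digits = 7, minutes = 13.7576; 7 + 13.7576/60 = 7.229293
  S → negative
  λ: degrees = first 3 digits = 160, minutes = 3.277; 160 + 3.277/60 = 160.054617
  W ⇒ negate
Point 3:
  Lat: split at 2 digits → 71° and 35.7463′; 71 + 35.7463/60 = 71.595772
  S → negative
  λ: degrees = first 3 digits = 164, minutes = 19.7465; 164 + 19.7465/60 = 164.329108
  E → positive

1. 78.31355, 130.89278
2. -7.22929, -160.05462
3. -71.59577, 164.32911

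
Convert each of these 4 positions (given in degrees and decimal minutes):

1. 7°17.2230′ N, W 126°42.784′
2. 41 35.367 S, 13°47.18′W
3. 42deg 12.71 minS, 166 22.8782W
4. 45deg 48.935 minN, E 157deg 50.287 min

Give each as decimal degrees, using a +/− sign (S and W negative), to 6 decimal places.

Point 1:
  Latitude: 7 + 17.223/60 = 7.2870500
  N ⇒ keep positive
  Lon: 126 + 42.784/60 = 126.7130667
  W → negative
Point 2:
  φ: 35.367′ = 0.589450°; total 41.5894500
  S ⇒ negate
  λ: 13 + 47.18/60 = 13.7863333
  W ⇒ negate
Point 3:
  Lat: 42 + 12.71/60 = 42.2118333
  hemisphere S, so the sign is −
  Lon: 22.8782′ = 0.381303°; total 166.3813033
  hemisphere W, so the sign is −
Point 4:
  Lat: 45 + 48.935/60 = 45.8155833
  N → positive
  Lon: 50.287′ = 0.838117°; total 157.8381167
  E → positive

1. 7.287050, -126.713067
2. -41.589450, -13.786333
3. -42.211833, -166.381303
4. 45.815583, 157.838117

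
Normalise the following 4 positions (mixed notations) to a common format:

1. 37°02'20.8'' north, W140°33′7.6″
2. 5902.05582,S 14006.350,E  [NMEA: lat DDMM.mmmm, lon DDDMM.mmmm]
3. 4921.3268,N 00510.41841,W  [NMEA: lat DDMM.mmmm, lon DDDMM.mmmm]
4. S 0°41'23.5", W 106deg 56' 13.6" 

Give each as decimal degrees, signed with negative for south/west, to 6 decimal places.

1. 37.039111, -140.552111
2. -59.034264, 140.105833
3. 49.355447, -5.173640
4. -0.689861, -106.937111

Point 1:
  Latitude: 2′ + 20.8″ = 2.34667′; 37 + 2.34667/60 = 37.0391111
  N ⇒ keep positive
  Longitude: 140° + 33/60 + 7.6/3600 = 140 + 0.550000 + 0.002111 = 140.5521111
  W ⇒ negate
Point 2:
  Lat: degrees = first 2 digits = 59, minutes = 2.05582; 59 + 2.05582/60 = 59.0342637
  S → negative
  λ: degrees = first 3 digits = 140, minutes = 6.35; 140 + 6.35/60 = 140.1058333
  E → positive
Point 3:
  Latitude: split at 2 digits → 49° and 21.3268′; 49 + 21.3268/60 = 49.3554467
  N ⇒ keep positive
  λ: split at 3 digits → 005° and 10.41841′; 5 + 10.41841/60 = 5.1736402
  hemisphere W, so the sign is −
Point 4:
  Lat: 0° + 41/60 + 23.5/3600 = 0 + 0.683333 + 0.006528 = 0.6898611
  hemisphere S, so the sign is −
  Lon: 106° + 56/60 + 13.6/3600 = 106 + 0.933333 + 0.003778 = 106.9371111
  W → negative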